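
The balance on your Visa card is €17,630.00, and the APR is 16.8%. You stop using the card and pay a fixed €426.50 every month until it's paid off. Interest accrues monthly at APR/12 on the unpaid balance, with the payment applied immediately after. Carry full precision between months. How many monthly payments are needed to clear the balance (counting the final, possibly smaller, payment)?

63 months

Monthly rate r = 16.8%/12 = 1.4% = 0.014.
Recurrence: B ← B·(1+r) − €426.50.
Month 1: interest €246.82; balance after payment €17,450.32.
Month 2: interest €244.30; balance after payment €17,268.12.
Closed form: n = −ln(1 − rB₀/P)/ln(1+r) = −ln(0.42129)/ln(1.014) ≈ 62.177, so the balance reaches zero during payment 63.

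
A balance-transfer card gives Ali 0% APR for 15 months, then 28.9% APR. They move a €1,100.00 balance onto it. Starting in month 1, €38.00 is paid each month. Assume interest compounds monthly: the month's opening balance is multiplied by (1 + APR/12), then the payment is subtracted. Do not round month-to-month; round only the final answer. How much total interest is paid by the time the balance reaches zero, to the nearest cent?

Promo months 1–15 at r₀ = 0%/12 = 0; months 16+ at r₁ = 28.9%/12 = 0.0240833.
After month 15 (no interest yet): B = €1,100.00 − 15·€38.00 = €530.00.
Then at r₁ with €38.00/mo: n₂ = −ln(1 − r₁·B/P)/ln(1+r₁) ≈ 17.20 → 18 more payments.
Total paid = 32·€38.00 + €7.67 = €1,223.67; interest = €1,223.67 − €1,100.00 = €123.67.

€123.67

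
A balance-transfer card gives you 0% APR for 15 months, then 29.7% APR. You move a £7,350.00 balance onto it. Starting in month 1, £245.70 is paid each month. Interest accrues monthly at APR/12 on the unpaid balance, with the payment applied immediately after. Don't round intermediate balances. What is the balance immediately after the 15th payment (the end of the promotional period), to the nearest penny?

Promo months 1–15 at r₀ = 0%/12 = 0; months 16+ at r₁ = 29.7%/12 = 0.02475.
After month 15 (no interest yet): B = £7,350.00 − 15·£245.70 = £3,664.50.

£3,664.50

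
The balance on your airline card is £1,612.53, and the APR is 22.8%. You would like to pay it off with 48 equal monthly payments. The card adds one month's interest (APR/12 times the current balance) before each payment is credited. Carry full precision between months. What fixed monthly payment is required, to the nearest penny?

Monthly rate r = 22.8%/12 = 1.9% = 0.019.
Level-payment amortization: P = B₀·r / (1 − (1+r)^(−n)) = 1612.53·0.019 / (1 − 1.019^(−48)).
Denominator 1 − (1+r)^(−48) = 0.59482824.
P = 30.6381 / 0.59482824 ≈ 51.51.

£51.51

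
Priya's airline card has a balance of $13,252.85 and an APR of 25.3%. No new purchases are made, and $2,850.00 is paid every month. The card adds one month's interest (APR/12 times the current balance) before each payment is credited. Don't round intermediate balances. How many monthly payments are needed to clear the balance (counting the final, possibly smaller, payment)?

5 payments

Monthly rate r = 25.3%/12 = 2.10833% = 0.0210833.
Recurrence: B ← B·(1+r) − $2,850.00.
Month 1: interest $279.41; balance after payment $10,682.26.
Month 2: interest $225.22; balance after payment $8,057.48.
Month 3: interest $169.88; balance after payment $5,377.36.
Month 4: interest $113.37; balance after payment $2,640.73.
Month 5: interest $55.68; balance after payment $0.00.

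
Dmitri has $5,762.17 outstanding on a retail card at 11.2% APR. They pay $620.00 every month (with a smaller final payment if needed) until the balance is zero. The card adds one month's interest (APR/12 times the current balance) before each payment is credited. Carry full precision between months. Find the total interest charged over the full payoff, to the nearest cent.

Monthly rate r = 11.2%/12 = 0.933333% = 0.00933333.
Payoff takes n = ⌈−ln(1 − rB₀/P)/ln(1+r)⌉ = ⌈9.767⌉ = 10 payments; the last is $476.14.
Total paid = 9·$620.00 + $476.14 = $6,056.14.
Total interest = total paid − principal = $6,056.14 − $5,762.17 = $293.97.

$293.97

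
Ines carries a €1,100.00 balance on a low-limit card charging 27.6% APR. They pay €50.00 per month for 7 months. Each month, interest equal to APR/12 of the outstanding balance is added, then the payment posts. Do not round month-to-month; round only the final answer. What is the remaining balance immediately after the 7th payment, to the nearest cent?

€914.70

Monthly rate r = 27.6%/12 = 2.3% = 0.023.
Each month: B ← B·(1+r) − €50.00.
Month 1: interest €25.30; balance after payment €1,075.30.
Month 2: interest €24.73; balance after payment €1,050.03.
Month 3: interest €24.15; balance after payment €1,024.18.
Month 4: interest €23.56; balance after payment €997.74.
Month 5: interest €22.95; balance after payment €970.69.
Month 6: interest €22.33; balance after payment €943.01.
Month 7: interest €21.69; balance after payment €914.70.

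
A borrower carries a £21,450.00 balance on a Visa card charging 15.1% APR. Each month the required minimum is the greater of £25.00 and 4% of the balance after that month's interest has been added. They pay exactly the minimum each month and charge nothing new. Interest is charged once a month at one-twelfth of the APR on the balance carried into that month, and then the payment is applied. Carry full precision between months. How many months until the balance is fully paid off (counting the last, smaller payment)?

156 months

Monthly rate r = 15.1%/12 = 1.25833% = 0.0125833.
While 4% of the post-interest balance exceeds £25.00, each month B ← (B·(1+r))·(1 − 0.04), i.e. B shrinks by the factor (1+r)·0.96 = 0.97208.
This holds for months 1–126. Entering month 127 the balance is £605.17; 4% of the post-interest balance is now below £25.00, so the flat £25.00 minimum applies from here.
From month 127 a fixed £25.00 at rate r clears £605.17 in 30 more payments. Total: 126 + 30 = 156 months.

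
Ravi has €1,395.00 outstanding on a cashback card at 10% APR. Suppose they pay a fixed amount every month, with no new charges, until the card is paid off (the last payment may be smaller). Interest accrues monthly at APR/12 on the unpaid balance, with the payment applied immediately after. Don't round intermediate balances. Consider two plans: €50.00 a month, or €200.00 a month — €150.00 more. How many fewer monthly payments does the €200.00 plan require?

24 fewer payments

Monthly rate r = 10%/12 = 0.833333% = 0.00833333.
At €50.00/mo: n = ⌈−ln(1 − rB₀/P)/ln(1+r)⌉ = 32 payments (last €44.33); total interest = total paid − €1,395.00 = €199.33.
At €200.00/mo: 8 payments (last €43.31); total interest €48.31.
Payments saved = 32 − 8 = 24.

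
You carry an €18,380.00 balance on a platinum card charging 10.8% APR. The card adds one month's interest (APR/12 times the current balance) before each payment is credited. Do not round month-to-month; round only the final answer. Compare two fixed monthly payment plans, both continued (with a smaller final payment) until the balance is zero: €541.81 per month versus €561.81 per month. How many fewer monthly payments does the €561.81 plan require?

2 fewer payments

Monthly rate r = 10.8%/12 = 0.9% = 0.009.
At €541.81/mo: n = ⌈−ln(1 − rB₀/P)/ln(1+r)⌉ = 41 payments (last €357.32); total interest = total paid − €18,380.00 = €3,649.72.
At €561.81/mo: 39 payments (last €520.30); total interest €3,489.08.
Payments saved = 41 − 39 = 2.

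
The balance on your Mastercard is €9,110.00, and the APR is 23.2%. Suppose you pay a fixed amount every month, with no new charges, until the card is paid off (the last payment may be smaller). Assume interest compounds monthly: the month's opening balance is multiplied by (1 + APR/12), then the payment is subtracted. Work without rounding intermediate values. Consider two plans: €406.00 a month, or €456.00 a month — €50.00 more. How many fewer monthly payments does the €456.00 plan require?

Monthly rate r = 23.2%/12 = 1.93333% = 0.0193333.
At €406.00/mo: n = ⌈−ln(1 − rB₀/P)/ln(1+r)⌉ = 30 payments (last €287.23); total interest = total paid − €9,110.00 = €2,951.23.
At €456.00/mo: 26 payments (last €225.78); total interest €2,515.78.
Payments saved = 30 − 26 = 4.

4 fewer payments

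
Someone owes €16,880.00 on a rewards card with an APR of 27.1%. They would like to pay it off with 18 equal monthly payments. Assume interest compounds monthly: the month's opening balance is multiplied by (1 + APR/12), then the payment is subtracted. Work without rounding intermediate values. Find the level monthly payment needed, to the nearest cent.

€1,151.67

Monthly rate r = 27.1%/12 = 2.25833% = 0.0225833.
Level-payment amortization: P = B₀·r / (1 − (1+r)^(−n)) = 16880.00·0.0225833 / (1 − 1.02258^(−18)).
Denominator 1 − (1+r)^(−18) = 0.331004465.
P = 381.207 / 0.331004465 ≈ 1151.67.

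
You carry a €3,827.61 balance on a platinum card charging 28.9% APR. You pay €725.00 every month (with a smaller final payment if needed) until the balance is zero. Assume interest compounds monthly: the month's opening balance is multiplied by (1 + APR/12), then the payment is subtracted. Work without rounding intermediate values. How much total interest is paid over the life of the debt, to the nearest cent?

€317.01

Monthly rate r = 28.9%/12 = 2.40833% = 0.0240833.
Payoff takes n = ⌈−ln(1 − rB₀/P)/ln(1+r)⌉ = ⌈5.714⌉ = 6 payments; the last is €519.62.
Total paid = 5·€725.00 + €519.62 = €4,144.62.
Total interest = total paid − principal = €4,144.62 − €3,827.61 = €317.01.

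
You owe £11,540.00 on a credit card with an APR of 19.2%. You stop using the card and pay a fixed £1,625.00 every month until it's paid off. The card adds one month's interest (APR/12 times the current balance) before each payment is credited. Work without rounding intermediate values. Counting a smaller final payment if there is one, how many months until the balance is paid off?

8 payments

Monthly rate r = 19.2%/12 = 1.6% = 0.016.
Recurrence: B ← B·(1+r) − £1,625.00.
Month 1: interest £184.64; balance after payment £10,099.64.
Month 2: interest £161.59; balance after payment £8,636.23.
Closed form: n = −ln(1 − rB₀/P)/ln(1+r) = −ln(0.88638)/ln(1.016) ≈ 7.599, so the balance reaches zero during payment 8.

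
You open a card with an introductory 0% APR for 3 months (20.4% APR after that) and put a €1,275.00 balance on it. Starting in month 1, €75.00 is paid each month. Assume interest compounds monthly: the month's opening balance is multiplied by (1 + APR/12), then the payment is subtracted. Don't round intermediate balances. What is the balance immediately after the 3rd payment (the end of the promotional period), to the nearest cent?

€1,050.00

Promo months 1–3 at r₀ = 0%/12 = 0; months 4+ at r₁ = 20.4%/12 = 0.017.
After month 3 (no interest yet): B = €1,275.00 − 3·€75.00 = €1,050.00.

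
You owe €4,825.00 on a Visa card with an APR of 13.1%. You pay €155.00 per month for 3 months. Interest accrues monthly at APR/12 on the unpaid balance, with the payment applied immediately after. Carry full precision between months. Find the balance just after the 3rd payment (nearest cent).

€4,514.66

Monthly rate r = 13.1%/12 = 1.09167% = 0.0109167.
Each month: B ← B·(1+r) − €155.00.
Month 1: interest €52.67; balance after payment €4,722.67.
Month 2: interest €51.56; balance after payment €4,619.23.
Month 3: interest €50.43; balance after payment €4,514.66.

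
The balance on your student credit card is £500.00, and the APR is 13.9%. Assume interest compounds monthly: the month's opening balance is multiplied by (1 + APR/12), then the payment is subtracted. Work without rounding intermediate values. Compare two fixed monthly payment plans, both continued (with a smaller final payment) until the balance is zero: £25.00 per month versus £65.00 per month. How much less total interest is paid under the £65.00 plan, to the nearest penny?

Monthly rate r = 13.9%/12 = 1.15833% = 0.0115833.
At £25.00/mo: n = ⌈−ln(1 − rB₀/P)/ln(1+r)⌉ = 23 payments (last £22.08); total interest = total paid − £500.00 = £72.08.
At £65.00/mo: 9 payments (last £6.76); total interest £26.76.
Interest saved = £72.08 − £26.76 = £45.32.

£45.32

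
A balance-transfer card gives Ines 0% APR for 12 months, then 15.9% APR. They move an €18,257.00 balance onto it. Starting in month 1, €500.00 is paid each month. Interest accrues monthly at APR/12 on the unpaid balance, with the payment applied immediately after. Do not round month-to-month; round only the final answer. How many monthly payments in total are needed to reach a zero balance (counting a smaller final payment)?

Promo months 1–12 at r₀ = 0%/12 = 0; months 13+ at r₁ = 15.9%/12 = 0.01325.
After month 12 (no interest yet): B = €18,257.00 − 12·€500.00 = €12,257.00.
Then at r₁ with €500.00/mo: n₂ = −ln(1 − r₁·B/P)/ln(1+r₁) ≈ 29.84 → 30 more payments.

42 payments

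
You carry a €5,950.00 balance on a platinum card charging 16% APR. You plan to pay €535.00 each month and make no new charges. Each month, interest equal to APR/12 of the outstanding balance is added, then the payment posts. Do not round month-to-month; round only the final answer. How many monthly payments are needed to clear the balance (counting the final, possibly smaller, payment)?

13 months

Monthly rate r = 16%/12 = 1.33333% = 0.0133333.
Recurrence: B ← B·(1+r) − €535.00.
Month 1: interest €79.33; balance after payment €5,494.33.
Month 2: interest €73.26; balance after payment €5,032.59.
Closed form: n = −ln(1 − rB₀/P)/ln(1+r) = −ln(0.85171)/ln(1.01333) ≈ 12.118, so the balance reaches zero during payment 13.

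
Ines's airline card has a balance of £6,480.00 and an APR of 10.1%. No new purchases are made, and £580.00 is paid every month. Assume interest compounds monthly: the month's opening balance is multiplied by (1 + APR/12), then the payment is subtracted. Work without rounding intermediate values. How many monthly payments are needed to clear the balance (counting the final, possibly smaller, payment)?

12 payments

Monthly rate r = 10.1%/12 = 0.841667% = 0.00841667.
Recurrence: B ← B·(1+r) − £580.00.
Month 1: interest £54.54; balance after payment £5,954.54.
Month 2: interest £50.12; balance after payment £5,424.66.
Closed form: n = −ln(1 − rB₀/P)/ln(1+r) = −ln(0.90597)/ln(1.00842) ≈ 11.782, so the balance reaches zero during payment 12.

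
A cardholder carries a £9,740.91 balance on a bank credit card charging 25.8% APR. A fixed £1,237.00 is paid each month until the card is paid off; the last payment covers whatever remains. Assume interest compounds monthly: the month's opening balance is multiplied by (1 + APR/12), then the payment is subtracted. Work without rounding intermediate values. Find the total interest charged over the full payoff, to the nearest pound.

£1,048

Monthly rate r = 25.8%/12 = 2.15% = 0.0215.
Payoff takes n = ⌈−ln(1 − rB₀/P)/ln(1+r)⌉ = ⌈8.720⌉ = 9 payments; the last is £893.22.
Total paid = 8·£1,237.00 + £893.22 = £10,789.22.
Total interest = total paid − principal = £10,789.22 − £9,740.91 = £1,048.31.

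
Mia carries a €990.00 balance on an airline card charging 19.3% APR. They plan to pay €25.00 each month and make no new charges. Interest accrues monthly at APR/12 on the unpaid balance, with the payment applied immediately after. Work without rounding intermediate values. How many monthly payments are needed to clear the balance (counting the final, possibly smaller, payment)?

Monthly rate r = 19.3%/12 = 1.60833% = 0.0160833.
Recurrence: B ← B·(1+r) − €25.00.
Month 1: interest €15.92; balance after payment €980.92.
Month 2: interest €15.78; balance after payment €971.70.
Closed form: n = −ln(1 − rB₀/P)/ln(1+r) = −ln(0.3631)/ln(1.01608) ≈ 63.494, so the balance reaches zero during payment 64.

64 payments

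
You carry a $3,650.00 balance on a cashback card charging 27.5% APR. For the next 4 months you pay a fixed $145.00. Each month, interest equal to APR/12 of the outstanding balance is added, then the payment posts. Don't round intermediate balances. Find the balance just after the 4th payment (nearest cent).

Monthly rate r = 27.5%/12 = 2.29167% = 0.0229167.
Each month: B ← B·(1+r) − $145.00.
Month 1: interest $83.65; balance after payment $3,588.65.
Month 2: interest $82.24; balance after payment $3,525.89.
Month 3: interest $80.80; balance after payment $3,461.69.
Month 4: interest $79.33; balance after payment $3,396.02.

$3,396.02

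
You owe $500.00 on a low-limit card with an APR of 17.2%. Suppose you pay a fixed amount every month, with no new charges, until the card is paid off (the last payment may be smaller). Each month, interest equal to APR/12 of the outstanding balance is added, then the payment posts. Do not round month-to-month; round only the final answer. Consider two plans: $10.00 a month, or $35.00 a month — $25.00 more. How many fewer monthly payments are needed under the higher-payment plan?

72 fewer payments

Monthly rate r = 17.2%/12 = 1.43333% = 0.0143333.
At $10.00/mo: n = ⌈−ln(1 − rB₀/P)/ln(1+r)⌉ = 89 payments (last $6.17); total interest = total paid − $500.00 = $386.17.
At $35.00/mo: 17 payments (last $3.49); total interest $63.49.
Payments saved = 89 − 17 = 72.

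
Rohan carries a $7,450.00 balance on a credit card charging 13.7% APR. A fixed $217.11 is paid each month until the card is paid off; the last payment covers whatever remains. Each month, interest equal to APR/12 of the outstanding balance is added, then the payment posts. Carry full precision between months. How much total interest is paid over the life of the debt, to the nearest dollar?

$2,059

Monthly rate r = 13.7%/12 = 1.14167% = 0.0114167.
Payoff takes n = ⌈−ln(1 − rB₀/P)/ln(1+r)⌉ = ⌈43.797⌉ = 44 payments; the last is $173.17.
Total paid = 43·$217.11 + $173.17 = $9,508.90.
Total interest = total paid − principal = $9,508.90 − $7,450.00 = $2,058.90.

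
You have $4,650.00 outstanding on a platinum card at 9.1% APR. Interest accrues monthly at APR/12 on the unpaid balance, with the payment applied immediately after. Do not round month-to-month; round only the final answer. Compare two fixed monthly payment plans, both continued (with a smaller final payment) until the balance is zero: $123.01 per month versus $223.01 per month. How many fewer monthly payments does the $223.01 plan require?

Monthly rate r = 9.1%/12 = 0.758333% = 0.00758333.
At $123.01/mo: n = ⌈−ln(1 − rB₀/P)/ln(1+r)⌉ = 45 payments (last $87.93); total interest = total paid − $4,650.00 = $850.37.
At $223.01/mo: 23 payments (last $174.74); total interest $430.96.
Payments saved = 45 − 23 = 22.

22 fewer payments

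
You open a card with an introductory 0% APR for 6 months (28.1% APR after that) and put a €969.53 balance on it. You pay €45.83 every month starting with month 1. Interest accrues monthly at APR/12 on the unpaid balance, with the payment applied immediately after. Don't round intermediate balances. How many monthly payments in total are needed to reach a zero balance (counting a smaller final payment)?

Promo months 1–6 at r₀ = 0%/12 = 0; months 7+ at r₁ = 28.1%/12 = 0.0234167.
After month 6 (no interest yet): B = €969.53 − 6·€45.83 = €694.55.
Then at r₁ with €45.83/mo: n₂ = −ln(1 − r₁·B/P)/ln(1+r₁) ≈ 18.94 → 19 more payments.

25 payments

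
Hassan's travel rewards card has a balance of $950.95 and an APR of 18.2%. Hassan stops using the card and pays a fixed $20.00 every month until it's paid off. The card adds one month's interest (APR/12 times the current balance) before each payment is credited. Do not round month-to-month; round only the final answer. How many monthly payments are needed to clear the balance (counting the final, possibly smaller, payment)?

85 months

Monthly rate r = 18.2%/12 = 1.51667% = 0.0151667.
Recurrence: B ← B·(1+r) − $20.00.
Month 1: interest $14.42; balance after payment $945.37.
Month 2: interest $14.34; balance after payment $939.71.
Closed form: n = −ln(1 − rB₀/P)/ln(1+r) = −ln(0.27886)/ln(1.01517) ≈ 84.837, so the balance reaches zero during payment 85.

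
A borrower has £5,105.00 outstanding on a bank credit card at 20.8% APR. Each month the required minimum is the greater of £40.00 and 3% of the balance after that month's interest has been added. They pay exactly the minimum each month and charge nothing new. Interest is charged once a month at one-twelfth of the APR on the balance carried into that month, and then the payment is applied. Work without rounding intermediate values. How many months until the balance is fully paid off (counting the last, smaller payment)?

Monthly rate r = 20.8%/12 = 1.73333% = 0.0173333.
While 3% of the post-interest balance exceeds £40.00, each month B ← (B·(1+r))·(1 − 0.03), i.e. B shrinks by the factor (1+r)·0.97 = 0.98681.
This holds for months 1–103. Entering month 104 the balance is £1,300.77; 3% of the post-interest balance is now below £40.00, so the flat £40.00 minimum applies from here.
From month 104 a fixed £40.00 at rate r clears £1,300.77 in 49 more payments. Total: 103 + 49 = 152 months.

152 months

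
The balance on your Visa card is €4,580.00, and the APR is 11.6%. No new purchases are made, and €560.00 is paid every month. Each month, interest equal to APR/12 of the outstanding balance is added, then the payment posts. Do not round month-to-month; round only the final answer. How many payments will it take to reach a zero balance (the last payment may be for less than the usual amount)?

Monthly rate r = 11.6%/12 = 0.966667% = 0.00966667.
Recurrence: B ← B·(1+r) − €560.00.
Month 1: interest €44.27; balance after payment €4,064.27.
Month 2: interest €39.29; balance after payment €3,543.56.
Closed form: n = −ln(1 − rB₀/P)/ln(1+r) = −ln(0.92094)/ln(1.00967) ≈ 8.561, so the balance reaches zero during payment 9.

9 months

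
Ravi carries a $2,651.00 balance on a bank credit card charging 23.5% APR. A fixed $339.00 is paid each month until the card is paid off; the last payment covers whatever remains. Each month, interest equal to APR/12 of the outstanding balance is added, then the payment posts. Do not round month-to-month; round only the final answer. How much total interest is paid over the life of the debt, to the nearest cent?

Monthly rate r = 23.5%/12 = 1.95833% = 0.0195833.
Payoff takes n = ⌈−ln(1 − rB₀/P)/ln(1+r)⌉ = ⌈8.571⌉ = 9 payments; the last is $194.32.
Total paid = 8·$339.00 + $194.32 = $2,906.32.
Total interest = total paid − principal = $2,906.32 − $2,651.00 = $255.32.

$255.32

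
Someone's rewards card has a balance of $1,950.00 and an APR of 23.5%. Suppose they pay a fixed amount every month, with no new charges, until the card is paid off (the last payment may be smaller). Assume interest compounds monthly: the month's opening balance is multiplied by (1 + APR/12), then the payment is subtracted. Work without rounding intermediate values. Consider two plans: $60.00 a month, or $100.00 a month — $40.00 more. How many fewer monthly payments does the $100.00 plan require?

Monthly rate r = 23.5%/12 = 1.95833% = 0.0195833.
At $60.00/mo: n = ⌈−ln(1 − rB₀/P)/ln(1+r)⌉ = 53 payments (last $10.51); total interest = total paid − $1,950.00 = $1,180.51.
At $100.00/mo: 25 payments (last $80.63); total interest $530.63.
Payments saved = 53 − 25 = 28.

28 fewer payments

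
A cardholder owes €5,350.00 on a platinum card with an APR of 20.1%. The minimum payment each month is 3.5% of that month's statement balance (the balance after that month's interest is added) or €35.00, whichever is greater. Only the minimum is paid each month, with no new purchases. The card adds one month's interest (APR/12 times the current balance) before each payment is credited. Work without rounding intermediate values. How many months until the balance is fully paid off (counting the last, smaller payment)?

128 months

Monthly rate r = 20.1%/12 = 1.675% = 0.01675.
While 3.5% of the post-interest balance exceeds €35.00, each month B ← (B·(1+r))·(1 − 0.035), i.e. B shrinks by the factor (1+r)·0.965 = 0.98116.
This holds for months 1–90. Entering month 91 the balance is €966.25; 3.5% of the post-interest balance is now below €35.00, so the flat €35.00 minimum applies from here.
From month 91 a fixed €35.00 at rate r clears €966.25 in 38 more payments. Total: 90 + 38 = 128 months.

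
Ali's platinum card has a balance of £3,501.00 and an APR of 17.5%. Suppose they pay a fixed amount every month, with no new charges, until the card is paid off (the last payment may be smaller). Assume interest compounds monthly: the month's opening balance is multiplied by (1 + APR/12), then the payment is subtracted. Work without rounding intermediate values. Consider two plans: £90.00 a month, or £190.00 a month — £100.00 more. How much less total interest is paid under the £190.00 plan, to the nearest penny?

£1,100.10

Monthly rate r = 17.5%/12 = 1.45833% = 0.0145833.
At £90.00/mo: n = ⌈−ln(1 − rB₀/P)/ln(1+r)⌉ = 58 payments (last £77.44); total interest = total paid − £3,501.00 = £1,706.44.
At £190.00/mo: 22 payments (last £117.34); total interest £606.34.
Interest saved = £1,706.44 − £606.34 = £1,100.10.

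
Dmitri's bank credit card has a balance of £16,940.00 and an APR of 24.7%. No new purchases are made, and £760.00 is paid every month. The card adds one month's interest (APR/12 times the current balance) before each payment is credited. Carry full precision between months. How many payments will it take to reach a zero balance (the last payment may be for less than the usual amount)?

Monthly rate r = 24.7%/12 = 2.05833% = 0.0205833.
Recurrence: B ← B·(1+r) − £760.00.
Month 1: interest £348.68; balance after payment £16,528.68.
Month 2: interest £340.22; balance after payment £16,108.90.
Closed form: n = −ln(1 − rB₀/P)/ln(1+r) = −ln(0.54121)/ln(1.02058) ≈ 30.134, so the balance reaches zero during payment 31.

31 payments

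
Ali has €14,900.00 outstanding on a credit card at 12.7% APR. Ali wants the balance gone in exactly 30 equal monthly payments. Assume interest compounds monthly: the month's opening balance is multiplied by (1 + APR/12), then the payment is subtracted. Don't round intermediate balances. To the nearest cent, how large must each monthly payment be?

Monthly rate r = 12.7%/12 = 1.05833% = 0.0105833.
Level-payment amortization: P = B₀·r / (1 − (1+r)^(−n)) = 14900.00·0.0105833 / (1 − 1.01058^(−30)).
Denominator 1 − (1+r)^(−30) = 0.270817807.
P = 157.692 / 0.270817807 ≈ 582.28.

€582.28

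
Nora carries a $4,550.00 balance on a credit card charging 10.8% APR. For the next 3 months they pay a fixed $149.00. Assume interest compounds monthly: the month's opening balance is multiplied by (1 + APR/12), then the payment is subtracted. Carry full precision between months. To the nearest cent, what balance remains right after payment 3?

Monthly rate r = 10.8%/12 = 0.9% = 0.009.
Each month: B ← B·(1+r) − $149.00.
Month 1: interest $40.95; balance after payment $4,441.95.
Month 2: interest $39.98; balance after payment $4,332.93.
Month 3: interest $39.00; balance after payment $4,222.92.

$4,222.92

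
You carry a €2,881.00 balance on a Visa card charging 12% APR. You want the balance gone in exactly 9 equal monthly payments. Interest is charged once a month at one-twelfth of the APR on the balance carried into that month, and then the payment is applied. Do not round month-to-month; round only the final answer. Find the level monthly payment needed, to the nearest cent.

Monthly rate r = 12%/12 = 1% = 0.01.
Level-payment amortization: P = B₀·r / (1 − (1+r)^(−n)) = 2881.00·0.01 / (1 − 1.01^(−9)).
Denominator 1 − (1+r)^(−9) = 0.0856601758.
P = 28.81 / 0.0856601758 ≈ 336.33.

€336.33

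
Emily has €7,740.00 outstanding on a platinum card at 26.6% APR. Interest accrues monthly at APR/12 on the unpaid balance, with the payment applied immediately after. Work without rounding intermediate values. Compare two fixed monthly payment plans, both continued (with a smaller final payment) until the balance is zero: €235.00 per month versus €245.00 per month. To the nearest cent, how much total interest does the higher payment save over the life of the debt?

€573.30

Monthly rate r = 26.6%/12 = 2.21667% = 0.0221667.
At €235.00/mo: n = ⌈−ln(1 − rB₀/P)/ln(1+r)⌉ = 60 payments (last €173.07); total interest = total paid − €7,740.00 = €6,298.07.
At €245.00/mo: 55 payments (last €234.77); total interest €5,724.77.
Interest saved = €6,298.07 − €5,724.77 = €573.30.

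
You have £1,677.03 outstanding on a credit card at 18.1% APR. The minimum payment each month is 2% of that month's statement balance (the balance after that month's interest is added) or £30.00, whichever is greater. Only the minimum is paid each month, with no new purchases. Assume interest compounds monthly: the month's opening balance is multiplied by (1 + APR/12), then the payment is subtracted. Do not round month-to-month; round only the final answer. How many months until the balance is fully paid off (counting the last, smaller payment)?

Monthly rate r = 18.1%/12 = 1.50833% = 0.0150833.
While 2% of the post-interest balance exceeds £30.00, each month B ← (B·(1+r))·(1 − 0.02), i.e. B shrinks by the factor (1+r)·0.98 = 0.99478.
This holds for months 1–25. Entering month 26 the balance is £1,471.41; 2% of the post-interest balance is now below £30.00, so the flat £30.00 minimum applies from here.
From month 26 a fixed £30.00 at rate r clears £1,471.41 in 90 more payments. Total: 25 + 90 = 115 months.

115 months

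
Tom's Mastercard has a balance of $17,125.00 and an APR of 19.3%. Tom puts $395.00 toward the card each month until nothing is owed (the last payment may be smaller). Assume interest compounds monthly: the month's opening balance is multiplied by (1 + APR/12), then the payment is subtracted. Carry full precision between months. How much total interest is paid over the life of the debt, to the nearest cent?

$12,458.38

Monthly rate r = 19.3%/12 = 1.60833% = 0.0160833.
Payoff takes n = ⌈−ln(1 − rB₀/P)/ln(1+r)⌉ = ⌈74.894⌉ = 75 payments; the last is $353.38.
Total paid = 74·$395.00 + $353.38 = $29,583.38.
Total interest = total paid − principal = $29,583.38 − $17,125.00 = $12,458.38.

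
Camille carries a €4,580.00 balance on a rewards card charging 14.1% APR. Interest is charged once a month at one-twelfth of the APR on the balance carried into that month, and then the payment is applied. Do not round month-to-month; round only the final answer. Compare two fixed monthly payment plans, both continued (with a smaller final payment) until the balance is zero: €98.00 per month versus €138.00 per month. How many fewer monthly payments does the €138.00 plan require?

26 fewer payments

Monthly rate r = 14.1%/12 = 1.175% = 0.01175.
At €98.00/mo: n = ⌈−ln(1 − rB₀/P)/ln(1+r)⌉ = 69 payments (last €18.88); total interest = total paid − €4,580.00 = €2,102.88.
At €138.00/mo: 43 payments (last €42.86); total interest €1,258.86.
Payments saved = 69 − 43 = 26.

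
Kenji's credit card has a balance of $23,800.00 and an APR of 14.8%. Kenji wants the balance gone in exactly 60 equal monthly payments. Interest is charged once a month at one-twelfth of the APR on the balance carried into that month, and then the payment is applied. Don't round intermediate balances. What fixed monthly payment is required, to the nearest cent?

$563.70

Monthly rate r = 14.8%/12 = 1.23333% = 0.0123333.
Level-payment amortization: P = B₀·r / (1 − (1+r)^(−n)) = 23800.00·0.0123333 / (1 − 1.01233^(−60)).
Denominator 1 − (1+r)^(−60) = 0.520721698.
P = 293.533 / 0.520721698 ≈ 563.70.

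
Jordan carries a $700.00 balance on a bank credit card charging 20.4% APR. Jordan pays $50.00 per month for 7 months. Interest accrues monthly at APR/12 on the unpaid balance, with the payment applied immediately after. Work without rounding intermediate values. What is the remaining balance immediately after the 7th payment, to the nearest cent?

Monthly rate r = 20.4%/12 = 1.7% = 0.017.
Each month: B ← B·(1+r) − $50.00.
Month 1: interest $11.90; balance after payment $661.90.
Month 2: interest $11.25; balance after payment $623.15.
Month 3: interest $10.59; balance after payment $583.75.
Month 4: interest $9.92; balance after payment $543.67.
Month 5: interest $9.24; balance after payment $502.91.
Month 6: interest $8.55; balance after payment $461.46.
Month 7: interest $7.84; balance after payment $419.31.

$419.31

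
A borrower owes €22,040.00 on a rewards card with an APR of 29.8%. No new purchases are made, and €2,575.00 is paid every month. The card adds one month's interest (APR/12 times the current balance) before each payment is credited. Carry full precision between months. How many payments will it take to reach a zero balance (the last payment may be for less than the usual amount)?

10 payments

Monthly rate r = 29.8%/12 = 2.48333% = 0.0248333.
Recurrence: B ← B·(1+r) − €2,575.00.
Month 1: interest €547.33; balance after payment €20,012.33.
Month 2: interest €496.97; balance after payment €17,934.30.
Closed form: n = −ln(1 − rB₀/P)/ln(1+r) = −ln(0.78745)/ln(1.02483) ≈ 9.742, so the balance reaches zero during payment 10.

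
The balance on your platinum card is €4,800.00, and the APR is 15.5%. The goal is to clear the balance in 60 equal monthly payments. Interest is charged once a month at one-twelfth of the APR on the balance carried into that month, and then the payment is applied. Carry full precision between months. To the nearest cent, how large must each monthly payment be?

Monthly rate r = 15.5%/12 = 1.29167% = 0.0129167.
Level-payment amortization: P = B₀·r / (1 − (1+r)^(−n)) = 4800.00·0.0129167 / (1 − 1.01292^(−60)).
Denominator 1 − (1+r)^(−60) = 0.537004285.
P = 62 / 0.537004285 ≈ 115.46.

€115.46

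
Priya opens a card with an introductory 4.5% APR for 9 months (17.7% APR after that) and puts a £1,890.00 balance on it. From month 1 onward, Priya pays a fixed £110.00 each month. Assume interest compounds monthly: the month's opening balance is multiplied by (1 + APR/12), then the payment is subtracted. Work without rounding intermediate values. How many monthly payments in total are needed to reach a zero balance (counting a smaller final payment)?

19 payments

Promo months 1–9 at r₀ = 4.5%/12 = 0.00375; months 10+ at r₁ = 17.7%/12 = 0.01475.
After month 9: iterate B ← B·(1+r₀) − £110.00 for 9 months → £949.77.
Then at r₁ with £110.00/mo: n₂ = −ln(1 − r₁·B/P)/ln(1+r₁) ≈ 9.30 → 10 more payments.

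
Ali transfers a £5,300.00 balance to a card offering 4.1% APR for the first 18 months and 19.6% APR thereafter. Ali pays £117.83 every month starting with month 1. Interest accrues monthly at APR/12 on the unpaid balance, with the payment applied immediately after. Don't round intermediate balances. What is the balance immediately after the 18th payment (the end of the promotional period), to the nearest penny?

Promo months 1–18 at r₀ = 4.1%/12 = 0.00341667; months 19+ at r₁ = 19.6%/12 = 0.0163333.
After month 18: iterate B ← B·(1+r₀) − £117.83 for 18 months → £3,451.92.

£3,451.92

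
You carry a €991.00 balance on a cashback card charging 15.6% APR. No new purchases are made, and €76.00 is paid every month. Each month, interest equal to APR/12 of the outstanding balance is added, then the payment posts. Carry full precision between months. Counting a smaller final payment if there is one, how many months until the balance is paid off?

15 payments

Monthly rate r = 15.6%/12 = 1.3% = 0.013.
Recurrence: B ← B·(1+r) − €76.00.
Month 1: interest €12.88; balance after payment €927.88.
Month 2: interest €12.06; balance after payment €863.95.
Closed form: n = −ln(1 − rB₀/P)/ln(1+r) = −ln(0.83049)/ln(1.013) ≈ 14.381, so the balance reaches zero during payment 15.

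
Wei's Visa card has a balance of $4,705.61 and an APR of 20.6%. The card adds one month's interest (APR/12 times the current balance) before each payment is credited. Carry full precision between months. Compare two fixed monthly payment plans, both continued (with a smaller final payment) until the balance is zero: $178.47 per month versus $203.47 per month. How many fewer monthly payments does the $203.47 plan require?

Monthly rate r = 20.6%/12 = 1.71667% = 0.0171667.
At $178.47/mo: n = ⌈−ln(1 − rB₀/P)/ln(1+r)⌉ = 36 payments (last $72.54); total interest = total paid − $4,705.61 = $1,613.38.
At $203.47/mo: 30 payments (last $146.74); total interest $1,341.76.
Payments saved = 36 − 30 = 6.

6 fewer payments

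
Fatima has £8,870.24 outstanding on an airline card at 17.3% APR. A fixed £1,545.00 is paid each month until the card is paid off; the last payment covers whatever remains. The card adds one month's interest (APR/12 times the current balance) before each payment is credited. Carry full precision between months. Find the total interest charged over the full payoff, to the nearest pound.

Monthly rate r = 17.3%/12 = 1.44167% = 0.0144167.
Payoff takes n = ⌈−ln(1 − rB₀/P)/ln(1+r)⌉ = ⌈6.036⌉ = 7 payments; the last is £55.90.
Total paid = 6·£1,545.00 + £55.90 = £9,325.90.
Total interest = total paid − principal = £9,325.90 − £8,870.24 = £455.66.

£456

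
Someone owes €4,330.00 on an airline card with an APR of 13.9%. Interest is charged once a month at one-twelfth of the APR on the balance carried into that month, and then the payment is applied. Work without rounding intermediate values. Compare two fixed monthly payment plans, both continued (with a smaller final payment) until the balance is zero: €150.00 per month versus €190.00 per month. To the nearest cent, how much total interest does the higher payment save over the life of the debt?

Monthly rate r = 13.9%/12 = 1.15833% = 0.0115833.
At €150.00/mo: n = ⌈−ln(1 − rB₀/P)/ln(1+r)⌉ = 36 payments (last €51.49); total interest = total paid − €4,330.00 = €971.49.
At €190.00/mo: 27 payments (last €116.73); total interest €726.73.
Interest saved = €971.49 − €726.73 = €244.76.

€244.76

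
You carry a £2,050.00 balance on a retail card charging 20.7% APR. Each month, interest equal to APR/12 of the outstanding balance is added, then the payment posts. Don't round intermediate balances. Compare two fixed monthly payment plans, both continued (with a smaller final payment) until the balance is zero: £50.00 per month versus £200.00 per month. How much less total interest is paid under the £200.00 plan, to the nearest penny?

£1,315.67

Monthly rate r = 20.7%/12 = 1.725% = 0.01725.
At £50.00/mo: n = ⌈−ln(1 − rB₀/P)/ln(1+r)⌉ = 72 payments (last £41.37); total interest = total paid − £2,050.00 = £1,541.37.
At £200.00/mo: 12 payments (last £75.70); total interest £225.70.
Interest saved = £1,541.37 − £225.70 = £1,315.67.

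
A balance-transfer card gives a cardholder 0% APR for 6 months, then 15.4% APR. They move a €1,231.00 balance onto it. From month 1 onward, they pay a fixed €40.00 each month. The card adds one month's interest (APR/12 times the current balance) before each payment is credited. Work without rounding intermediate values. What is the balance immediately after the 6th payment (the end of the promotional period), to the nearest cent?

€991.00

Promo months 1–6 at r₀ = 0%/12 = 0; months 7+ at r₁ = 15.4%/12 = 0.0128333.
After month 6 (no interest yet): B = €1,231.00 − 6·€40.00 = €991.00.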